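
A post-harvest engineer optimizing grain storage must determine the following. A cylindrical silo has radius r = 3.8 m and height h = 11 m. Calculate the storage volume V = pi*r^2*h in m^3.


V = pi * r^2 * h
  = pi * 3.8^2 * 11
  = pi * 14.44 * 11
  = 499.01 m^3


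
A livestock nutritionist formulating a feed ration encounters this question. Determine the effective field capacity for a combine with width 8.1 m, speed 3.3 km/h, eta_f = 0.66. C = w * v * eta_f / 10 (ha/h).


C = w * v * eta_f / 10
  = 8.1 * 3.3 * 0.66 / 10
  = 17.64 / 10
  = 1.76 ha/h


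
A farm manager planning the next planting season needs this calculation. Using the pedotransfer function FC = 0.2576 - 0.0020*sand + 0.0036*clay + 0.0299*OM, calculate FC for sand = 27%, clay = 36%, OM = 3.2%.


FC = 0.2576 - 0.0020*27 + 0.0036*36 + 0.0299*3.2
   = 0.2576 - 0.0540 + 0.1296 + 0.0957
   = 0.4289


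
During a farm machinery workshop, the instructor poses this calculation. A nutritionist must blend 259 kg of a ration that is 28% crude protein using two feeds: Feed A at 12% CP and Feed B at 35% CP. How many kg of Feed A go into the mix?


parts_A = CP_b - target = 35 - 28 = 7
parts_B = target - CP_a = 28 - 12 = 16
total_parts = 7 + 16 = 23
Feed A = 259 * 7 / 23 = 78.83 kg
Feed B = 259 * 16 / 23 = 180.17 kg

78.83 kg


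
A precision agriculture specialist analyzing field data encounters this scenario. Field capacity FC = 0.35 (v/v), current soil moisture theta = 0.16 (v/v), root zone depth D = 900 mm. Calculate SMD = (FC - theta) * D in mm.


SMD = (FC - theta) * D
    = (0.35 - 0.16) * 900
    = 0.190 * 900
    = 171 mm


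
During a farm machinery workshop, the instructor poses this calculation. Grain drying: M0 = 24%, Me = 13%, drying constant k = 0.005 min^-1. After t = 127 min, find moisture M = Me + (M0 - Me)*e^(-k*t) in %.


M = Me + (M0 - Me) * e^(-k*t)
  = 13 + (24 - 13) * e^(-0.005*127)
  = 13 + 11 * e^(-0.635)
  = 13 + 11 * 0.52994
  = 13 + 5.8293
  = 18.83%


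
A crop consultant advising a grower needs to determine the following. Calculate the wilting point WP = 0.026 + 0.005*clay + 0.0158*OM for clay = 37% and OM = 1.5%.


WP = 0.026 + 0.005*37 + 0.0158*1.5
   = 0.026 + 0.1850 + 0.0237
   = 0.2347


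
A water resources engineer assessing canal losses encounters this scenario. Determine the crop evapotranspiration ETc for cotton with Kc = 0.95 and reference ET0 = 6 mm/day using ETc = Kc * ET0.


ETc = Kc * ET0
    = 0.95 * 6
    = 5.70 mm/day


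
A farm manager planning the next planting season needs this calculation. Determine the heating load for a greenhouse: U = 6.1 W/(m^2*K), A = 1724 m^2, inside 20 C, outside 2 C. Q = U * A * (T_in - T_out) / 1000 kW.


dT = 20 - (2) = 18 K
Q = U * A * dT
  = 6.1 * 1724 * 18
  = 189295.20 W = 189.30 kW


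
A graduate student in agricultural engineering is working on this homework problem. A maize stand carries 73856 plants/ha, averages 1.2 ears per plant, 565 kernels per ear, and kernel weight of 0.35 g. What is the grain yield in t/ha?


Y = density * ears * kernels * kw
  = 73856 * 1.2 * 565 * 0.35 g/ha
  = 17526028.80 g/ha
  = 17526.03 kg/ha = 17.53 t/ha


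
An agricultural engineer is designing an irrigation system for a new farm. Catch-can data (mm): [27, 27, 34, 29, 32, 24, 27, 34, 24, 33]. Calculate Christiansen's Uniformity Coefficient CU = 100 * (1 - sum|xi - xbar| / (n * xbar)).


xbar = 291 / 10 = 29.100
sum|xi - xbar| = 33.200
CU = 100 * (1 - 33.200 / (10 * 29.100))
   = 100 * (1 - 0.1141)
   = 88.59%


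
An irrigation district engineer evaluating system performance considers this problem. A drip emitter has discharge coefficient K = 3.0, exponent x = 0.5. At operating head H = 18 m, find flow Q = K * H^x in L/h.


Q = K * H^x
  = 3.0 * 18^0.5
  = 3.0 * 4.2426
  = 12.73 L/h


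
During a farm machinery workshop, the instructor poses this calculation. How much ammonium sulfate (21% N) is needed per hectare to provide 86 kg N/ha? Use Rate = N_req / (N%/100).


Rate = N_required / (N_content / 100)
     = 86 / (21 / 100)
     = 86 / 0.21
     = 409.52 kg/ha


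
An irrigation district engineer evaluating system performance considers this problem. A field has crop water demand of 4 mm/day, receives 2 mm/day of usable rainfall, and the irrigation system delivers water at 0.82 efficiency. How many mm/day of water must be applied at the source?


IWR = (ETc - Pe) / Ea
    = (4 - 2) / 0.82
    = 2 / 0.82
    = 2.44 mm/day


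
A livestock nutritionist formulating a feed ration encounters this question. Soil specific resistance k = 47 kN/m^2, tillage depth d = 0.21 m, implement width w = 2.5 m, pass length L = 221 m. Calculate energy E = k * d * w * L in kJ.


E = k * d * w * L
  = 47 * 0.21 * 2.5 * 221
  = 5453.18 kJ


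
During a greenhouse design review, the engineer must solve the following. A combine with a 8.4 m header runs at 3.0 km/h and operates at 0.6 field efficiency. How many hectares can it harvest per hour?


C = w * v * eta_f / 10
  = 8.4 * 3.0 * 0.6 / 10
  = 15.12 / 10
  = 1.51 ha/h


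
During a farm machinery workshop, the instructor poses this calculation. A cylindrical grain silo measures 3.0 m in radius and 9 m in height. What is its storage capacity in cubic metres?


V = pi * r^2 * h
  = pi * 3.0^2 * 9
  = pi * 9 * 9
  = 254.47 m^3


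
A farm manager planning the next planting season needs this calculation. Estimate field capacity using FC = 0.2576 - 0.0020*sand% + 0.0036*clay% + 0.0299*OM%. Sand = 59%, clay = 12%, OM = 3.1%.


FC = 0.2576 - 0.0020*59 + 0.0036*12 + 0.0299*3.1
   = 0.2576 - 0.1180 + 0.0432 + 0.0927
   = 0.2755


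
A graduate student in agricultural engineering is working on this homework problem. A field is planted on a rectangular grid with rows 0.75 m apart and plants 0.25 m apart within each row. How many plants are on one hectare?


D = 10000 / (row_sp * plant_sp)
  = 10000 / (0.75 * 0.25)
  = 10000 / 0.1875
  = 53333.33 plants/ha


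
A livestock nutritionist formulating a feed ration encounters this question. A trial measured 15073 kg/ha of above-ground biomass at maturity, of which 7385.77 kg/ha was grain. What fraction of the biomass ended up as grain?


HI = grain_yield / biomass
   = 7385.77 / 15073
   = 0.49


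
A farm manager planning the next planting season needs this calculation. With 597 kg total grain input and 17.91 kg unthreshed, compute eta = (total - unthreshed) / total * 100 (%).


eta = (total - unthreshed) / total * 100
    = (597 - 17.91) / 597 * 100
    = 579.09 / 597 * 100
    = 97%


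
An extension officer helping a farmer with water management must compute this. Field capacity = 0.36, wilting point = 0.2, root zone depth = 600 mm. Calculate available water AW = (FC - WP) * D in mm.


AW = (FC - WP) * D
   = (0.36 - 0.2) * 600
   = 0.16 * 600
   = 96 mm


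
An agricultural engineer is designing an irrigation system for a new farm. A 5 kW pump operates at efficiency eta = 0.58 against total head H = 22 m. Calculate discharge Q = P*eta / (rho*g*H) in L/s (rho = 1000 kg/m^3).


Q = (P * 1000 * eta) / (rho * g * H)
  = (5 * 1000 * 0.58) / (1000 * 9.81 * 22)
  = 2900 / 215820
  = 0.01344 m^3/s = 13.44 L/s


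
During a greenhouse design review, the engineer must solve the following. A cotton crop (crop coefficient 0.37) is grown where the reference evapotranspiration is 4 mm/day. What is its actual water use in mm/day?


ETc = Kc * ET0
    = 0.37 * 4
    = 1.48 mm/day


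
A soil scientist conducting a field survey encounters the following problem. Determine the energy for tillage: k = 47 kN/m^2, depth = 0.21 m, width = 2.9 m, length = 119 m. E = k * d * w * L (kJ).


E = k * d * w * L
  = 47 * 0.21 * 2.9 * 119
  = 3406.14 kJ


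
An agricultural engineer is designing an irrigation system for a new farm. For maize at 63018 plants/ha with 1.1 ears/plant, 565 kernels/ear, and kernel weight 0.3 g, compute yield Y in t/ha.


Y = density * ears * kernels * kw
  = 63018 * 1.1 * 565 * 0.3 g/ha
  = 11749706.10 g/ha
  = 11749.71 kg/ha = 11.75 t/ha


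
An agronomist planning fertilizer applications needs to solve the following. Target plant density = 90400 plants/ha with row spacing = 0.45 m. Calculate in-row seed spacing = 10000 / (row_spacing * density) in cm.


spacing = 10000 / (row_sp * density)
        = 10000 / (0.45 * 90400)
        = 10000 / 40680
        = 0.24582 m = 24.58 cm


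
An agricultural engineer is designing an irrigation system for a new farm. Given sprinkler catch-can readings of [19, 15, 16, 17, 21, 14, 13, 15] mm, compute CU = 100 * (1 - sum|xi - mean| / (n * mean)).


xbar = 130 / 8 = 16.250
sum|xi - xbar| = 16.500
CU = 100 * (1 - 16.500 / (8 * 16.250))
   = 100 * (1 - 0.1269)
   = 87.31%


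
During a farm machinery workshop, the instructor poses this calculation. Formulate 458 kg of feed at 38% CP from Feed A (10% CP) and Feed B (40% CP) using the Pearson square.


parts_A = CP_b - target = 40 - 38 = 2
parts_B = target - CP_a = 38 - 10 = 28
total_parts = 2 + 28 = 30
Feed A = 458 * 2 / 30 = 30.53 kg
Feed B = 458 * 28 / 30 = 427.47 kg

30.53 kg


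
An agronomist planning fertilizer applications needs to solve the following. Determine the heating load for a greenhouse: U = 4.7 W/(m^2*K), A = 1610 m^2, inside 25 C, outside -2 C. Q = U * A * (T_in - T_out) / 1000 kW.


dT = 25 - (-2) = 27 K
Q = U * A * dT
  = 4.7 * 1610 * 27
  = 204309 W = 204.31 kW


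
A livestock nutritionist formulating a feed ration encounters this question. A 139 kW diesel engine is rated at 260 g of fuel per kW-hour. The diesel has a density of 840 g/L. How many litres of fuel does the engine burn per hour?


FC = P * BSFC / rho_fuel
   = 139 * 260 / 840
   = 36140 / 840
   = 43.02 L/h


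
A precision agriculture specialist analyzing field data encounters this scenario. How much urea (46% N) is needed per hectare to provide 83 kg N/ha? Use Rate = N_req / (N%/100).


Rate = N_required / (N_content / 100)
     = 83 / (46 / 100)
     = 83 / 0.46
     = 180.43 kg/ha


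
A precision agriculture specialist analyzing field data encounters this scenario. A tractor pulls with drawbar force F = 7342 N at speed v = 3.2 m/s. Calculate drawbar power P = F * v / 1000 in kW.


P = F * v / 1000
  = 7342 * 3.2 / 1000
  = 23494.40 / 1000
  = 23.49 kW


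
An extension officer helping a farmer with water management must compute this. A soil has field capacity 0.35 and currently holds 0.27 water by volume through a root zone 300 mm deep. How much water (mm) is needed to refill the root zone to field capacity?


SMD = (FC - theta) * D
    = (0.35 - 0.27) * 300
    = 0.080 * 300
    = 24 mm


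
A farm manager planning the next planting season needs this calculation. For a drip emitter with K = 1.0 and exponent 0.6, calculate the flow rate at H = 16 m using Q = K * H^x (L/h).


Q = K * H^x
  = 1.0 * 16^0.6
  = 1.0 * 5.2780
  = 5.28 L/h


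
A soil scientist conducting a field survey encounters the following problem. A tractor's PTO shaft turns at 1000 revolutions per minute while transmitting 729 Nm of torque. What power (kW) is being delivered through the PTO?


P = 2*pi*n*T / 60000
  = 2*pi * 1000 * 729 / 60000
  = 4580442.09 / 60000
  = 76.34 kW


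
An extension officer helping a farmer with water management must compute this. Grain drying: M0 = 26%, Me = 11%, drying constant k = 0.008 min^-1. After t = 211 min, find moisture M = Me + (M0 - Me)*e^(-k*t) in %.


M = Me + (M0 - Me) * e^(-k*t)
  = 11 + (26 - 11) * e^(-0.008*211)
  = 11 + 15 * e^(-1.688)
  = 11 + 15 * 0.18489
  = 11 + 2.7733
  = 13.77%


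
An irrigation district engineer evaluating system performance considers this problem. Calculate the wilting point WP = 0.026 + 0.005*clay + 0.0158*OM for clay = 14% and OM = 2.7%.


WP = 0.026 + 0.005*14 + 0.0158*2.7
   = 0.026 + 0.0700 + 0.0427
   = 0.1387


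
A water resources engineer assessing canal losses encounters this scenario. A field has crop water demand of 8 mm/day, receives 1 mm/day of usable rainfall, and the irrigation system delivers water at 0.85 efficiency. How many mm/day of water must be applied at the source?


IWR = (ETc - Pe) / Ea
    = (8 - 1) / 0.85
    = 7 / 0.85
    = 8.24 mm/day


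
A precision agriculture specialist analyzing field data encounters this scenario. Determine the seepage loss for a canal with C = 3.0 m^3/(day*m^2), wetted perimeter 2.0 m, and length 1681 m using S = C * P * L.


S = C * P * L
  = 3.0 * 2.0 * 1681
  = 10086 m^3/day


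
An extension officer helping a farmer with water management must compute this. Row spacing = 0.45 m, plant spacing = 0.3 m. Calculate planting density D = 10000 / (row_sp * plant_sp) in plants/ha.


D = 10000 / (row_sp * plant_sp)
  = 10000 / (0.45 * 0.3)
  = 10000 / 0.1350
  = 74074.07 plants/ha


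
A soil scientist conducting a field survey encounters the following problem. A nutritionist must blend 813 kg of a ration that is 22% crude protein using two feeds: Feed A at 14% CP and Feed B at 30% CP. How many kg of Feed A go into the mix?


parts_A = CP_b - target = 30 - 22 = 8
parts_B = target - CP_a = 22 - 14 = 8
total_parts = 8 + 8 = 16
Feed A = 813 * 8 / 16 = 406.50 kg
Feed B = 813 * 8 / 16 = 406.50 kg


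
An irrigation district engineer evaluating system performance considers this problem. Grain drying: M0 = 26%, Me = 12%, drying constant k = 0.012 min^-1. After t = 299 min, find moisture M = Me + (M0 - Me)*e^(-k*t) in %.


M = Me + (M0 - Me) * e^(-k*t)
  = 12 + (26 - 12) * e^(-0.012*299)
  = 12 + 14 * e^(-3.588)
  = 12 + 14 * 0.02765
  = 12 + 0.3872
  = 12.39%


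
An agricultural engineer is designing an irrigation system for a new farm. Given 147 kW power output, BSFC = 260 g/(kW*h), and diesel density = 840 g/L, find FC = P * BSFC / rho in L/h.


FC = P * BSFC / rho_fuel
   = 147 * 260 / 840
   = 38220 / 840
   = 45.50 L/h


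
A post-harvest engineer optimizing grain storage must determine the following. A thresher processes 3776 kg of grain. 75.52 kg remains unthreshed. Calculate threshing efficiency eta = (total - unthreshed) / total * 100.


eta = (total - unthreshed) / total * 100
    = (3776 - 75.52) / 3776 * 100
    = 3700.48 / 3776 * 100
    = 98%


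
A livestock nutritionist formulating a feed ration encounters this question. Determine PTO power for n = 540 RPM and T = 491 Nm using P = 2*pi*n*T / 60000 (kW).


P = 2*pi*n*T / 60000
  = 2*pi * 540 * 491 / 60000
  = 1665923.75 / 60000
  = 27.77 kW


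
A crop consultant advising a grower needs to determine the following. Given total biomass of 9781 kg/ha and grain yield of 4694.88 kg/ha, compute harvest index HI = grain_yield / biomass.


HI = grain_yield / biomass
   = 4694.88 / 9781
   = 0.48


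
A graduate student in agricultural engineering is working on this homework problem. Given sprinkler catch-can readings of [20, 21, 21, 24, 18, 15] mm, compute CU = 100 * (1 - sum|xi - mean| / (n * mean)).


xbar = 119 / 6 = 19.833
sum|xi - xbar| = 13.333
CU = 100 * (1 - 13.333 / (6 * 19.833))
   = 100 * (1 - 0.1120)
   = 88.80%


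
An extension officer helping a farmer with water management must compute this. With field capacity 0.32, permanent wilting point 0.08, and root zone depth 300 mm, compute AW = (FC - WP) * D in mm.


AW = (FC - WP) * D
   = (0.32 - 0.08) * 300
   = 0.24 * 300
   = 72 mm


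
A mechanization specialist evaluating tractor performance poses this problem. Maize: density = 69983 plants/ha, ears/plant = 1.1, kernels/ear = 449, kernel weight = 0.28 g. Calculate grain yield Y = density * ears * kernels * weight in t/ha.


Y = density * ears * kernels * kw
  = 69983 * 1.1 * 449 * 0.28 g/ha
  = 9678089.04 g/ha
  = 9678.09 kg/ha = 9.68 t/ha


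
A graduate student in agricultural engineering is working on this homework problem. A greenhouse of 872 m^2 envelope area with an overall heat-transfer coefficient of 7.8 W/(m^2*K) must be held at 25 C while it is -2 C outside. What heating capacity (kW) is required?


dT = 25 - (-2) = 27 K
Q = U * A * dT
  = 7.8 * 872 * 27
  = 183643.20 W = 183.64 kW


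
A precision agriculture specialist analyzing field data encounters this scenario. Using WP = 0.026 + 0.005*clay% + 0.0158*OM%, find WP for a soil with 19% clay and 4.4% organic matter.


WP = 0.026 + 0.005*19 + 0.0158*4.4
   = 0.026 + 0.0950 + 0.0695
   = 0.1905


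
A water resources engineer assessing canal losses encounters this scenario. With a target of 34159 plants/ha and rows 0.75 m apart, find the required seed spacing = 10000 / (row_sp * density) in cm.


spacing = 10000 / (row_sp * density)
        = 10000 / (0.75 * 34159)
        = 10000 / 25619.25
        = 0.39033 m = 39.03 cm


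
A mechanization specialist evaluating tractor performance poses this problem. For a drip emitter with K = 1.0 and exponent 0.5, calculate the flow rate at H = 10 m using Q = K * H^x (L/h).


Q = K * H^x
  = 1.0 * 10^0.5
  = 1.0 * 3.1623
  = 3.16 L/h


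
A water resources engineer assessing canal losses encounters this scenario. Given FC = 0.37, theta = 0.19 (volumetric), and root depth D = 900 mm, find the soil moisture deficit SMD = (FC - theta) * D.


SMD = (FC - theta) * D
    = (0.37 - 0.19) * 900
    = 0.180 * 900
    = 162 mm


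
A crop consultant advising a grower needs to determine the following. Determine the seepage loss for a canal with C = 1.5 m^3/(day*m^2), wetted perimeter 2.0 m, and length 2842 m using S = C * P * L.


S = C * P * L
  = 1.5 * 2.0 * 2842
  = 8526 m^3/day


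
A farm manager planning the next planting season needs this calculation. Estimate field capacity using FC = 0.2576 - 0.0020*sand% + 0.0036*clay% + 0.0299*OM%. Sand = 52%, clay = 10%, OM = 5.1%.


FC = 0.2576 - 0.0020*52 + 0.0036*10 + 0.0299*5.1
   = 0.2576 - 0.1040 + 0.0360 + 0.1525
   = 0.3421


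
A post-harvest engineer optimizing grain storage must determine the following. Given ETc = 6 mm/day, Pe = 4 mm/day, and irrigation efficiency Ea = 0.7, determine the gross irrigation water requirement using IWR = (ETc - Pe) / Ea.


IWR = (ETc - Pe) / Ea
    = (6 - 4) / 0.7
    = 2 / 0.7
    = 2.86 mm/day


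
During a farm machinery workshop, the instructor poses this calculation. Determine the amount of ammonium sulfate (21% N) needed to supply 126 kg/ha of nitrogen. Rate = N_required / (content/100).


Rate = N_required / (N_content / 100)
     = 126 / (21 / 100)
     = 126 / 0.21
     = 600 kg/ha


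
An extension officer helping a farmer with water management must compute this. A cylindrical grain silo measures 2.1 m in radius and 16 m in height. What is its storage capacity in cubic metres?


V = pi * r^2 * h
  = pi * 2.1^2 * 16
  = pi * 4.41 * 16
  = 221.67 m^3


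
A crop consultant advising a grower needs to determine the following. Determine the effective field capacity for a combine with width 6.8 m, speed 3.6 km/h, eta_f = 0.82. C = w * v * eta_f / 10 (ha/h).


C = w * v * eta_f / 10
  = 6.8 * 3.6 * 0.82 / 10
  = 20.07 / 10
  = 2.01 ha/h


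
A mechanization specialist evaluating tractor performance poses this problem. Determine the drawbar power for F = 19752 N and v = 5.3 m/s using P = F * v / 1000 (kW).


P = F * v / 1000
  = 19752 * 5.3 / 1000
  = 104685.60 / 1000
  = 104.69 kW


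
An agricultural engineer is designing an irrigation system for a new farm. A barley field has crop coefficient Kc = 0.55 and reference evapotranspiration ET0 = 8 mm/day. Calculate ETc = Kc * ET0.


ETc = Kc * ET0
    = 0.55 * 8
    = 4.40 mm/day


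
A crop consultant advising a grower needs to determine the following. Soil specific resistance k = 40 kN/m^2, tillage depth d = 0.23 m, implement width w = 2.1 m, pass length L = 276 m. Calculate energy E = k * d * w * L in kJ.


E = k * d * w * L
  = 40 * 0.23 * 2.1 * 276
  = 5332.32 kJ


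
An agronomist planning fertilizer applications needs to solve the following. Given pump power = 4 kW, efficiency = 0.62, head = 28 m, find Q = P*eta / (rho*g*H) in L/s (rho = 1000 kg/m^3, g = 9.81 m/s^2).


Q = (P * 1000 * eta) / (rho * g * H)
  = (4 * 1000 * 0.62) / (1000 * 9.81 * 28)
  = 2480 / 274680
  = 0.00903 m^3/s = 9.03 L/s


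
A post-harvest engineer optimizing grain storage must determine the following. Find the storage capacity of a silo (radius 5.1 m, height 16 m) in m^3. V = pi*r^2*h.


V = pi * r^2 * h
  = pi * 5.1^2 * 16
  = pi * 26.01 * 16
  = 1307.41 m^3


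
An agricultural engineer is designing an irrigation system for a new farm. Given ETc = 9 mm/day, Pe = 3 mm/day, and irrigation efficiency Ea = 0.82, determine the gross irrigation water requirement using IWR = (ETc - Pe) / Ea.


IWR = (ETc - Pe) / Ea
    = (9 - 3) / 0.82
    = 6 / 0.82
    = 7.32 mm/day


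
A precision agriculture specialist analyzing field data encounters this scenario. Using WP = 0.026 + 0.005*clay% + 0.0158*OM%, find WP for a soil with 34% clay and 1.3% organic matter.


WP = 0.026 + 0.005*34 + 0.0158*1.3
   = 0.026 + 0.1700 + 0.0205
   = 0.2165


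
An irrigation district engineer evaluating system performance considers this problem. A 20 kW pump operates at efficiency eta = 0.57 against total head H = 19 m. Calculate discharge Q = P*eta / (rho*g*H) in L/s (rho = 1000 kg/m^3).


Q = (P * 1000 * eta) / (rho * g * H)
  = (20 * 1000 * 0.57) / (1000 * 9.81 * 19)
  = 11400 / 186390
  = 0.06116 m^3/s = 61.16 L/s


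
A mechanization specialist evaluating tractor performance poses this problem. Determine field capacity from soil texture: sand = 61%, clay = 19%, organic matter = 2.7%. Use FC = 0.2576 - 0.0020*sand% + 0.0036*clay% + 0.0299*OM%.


FC = 0.2576 - 0.0020*61 + 0.0036*19 + 0.0299*2.7
   = 0.2576 - 0.1220 + 0.0684 + 0.0807
   = 0.2847


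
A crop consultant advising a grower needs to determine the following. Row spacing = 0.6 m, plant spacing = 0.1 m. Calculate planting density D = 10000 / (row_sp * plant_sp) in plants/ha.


D = 10000 / (row_sp * plant_sp)
  = 10000 / (0.6 * 0.1)
  = 10000 / 0.0600
  = 166666.67 plants/ha


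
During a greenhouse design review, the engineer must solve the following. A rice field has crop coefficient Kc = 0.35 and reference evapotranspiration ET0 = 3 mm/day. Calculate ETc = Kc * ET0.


ETc = Kc * ET0
    = 0.35 * 3
    = 1.05 mm/day


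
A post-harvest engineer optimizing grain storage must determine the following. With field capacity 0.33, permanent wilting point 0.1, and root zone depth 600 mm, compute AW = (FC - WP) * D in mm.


AW = (FC - WP) * D
   = (0.33 - 0.1) * 600
   = 0.23 * 600
   = 138 mm


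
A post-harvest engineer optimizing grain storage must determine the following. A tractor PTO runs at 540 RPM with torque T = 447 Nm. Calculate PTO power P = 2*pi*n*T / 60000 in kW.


P = 2*pi*n*T / 60000
  = 2*pi * 540 * 447 / 60000
  = 1516635.27 / 60000
  = 25.28 kW


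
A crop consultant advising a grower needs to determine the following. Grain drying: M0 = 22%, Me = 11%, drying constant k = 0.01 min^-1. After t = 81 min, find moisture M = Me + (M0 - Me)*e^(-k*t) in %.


M = Me + (M0 - Me) * e^(-k*t)
  = 11 + (22 - 11) * e^(-0.01*81)
  = 11 + 11 * e^(-0.810)
  = 11 + 11 * 0.44486
  = 11 + 4.8934
  = 15.89%


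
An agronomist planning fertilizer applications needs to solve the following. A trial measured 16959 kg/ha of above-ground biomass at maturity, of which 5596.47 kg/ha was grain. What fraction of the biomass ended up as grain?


HI = grain_yield / biomass
   = 5596.47 / 16959
   = 0.33


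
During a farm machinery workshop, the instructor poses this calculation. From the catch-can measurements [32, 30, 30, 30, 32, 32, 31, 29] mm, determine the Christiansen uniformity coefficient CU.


xbar = 246 / 8 = 30.750
sum|xi - xbar| = 8
CU = 100 * (1 - 8 / (8 * 30.750))
   = 100 * (1 - 0.0325)
   = 96.75%


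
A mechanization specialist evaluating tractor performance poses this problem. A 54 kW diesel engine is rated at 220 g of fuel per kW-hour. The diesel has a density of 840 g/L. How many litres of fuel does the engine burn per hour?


FC = P * BSFC / rho_fuel
   = 54 * 220 / 840
   = 11880 / 840
   = 14.14 L/h


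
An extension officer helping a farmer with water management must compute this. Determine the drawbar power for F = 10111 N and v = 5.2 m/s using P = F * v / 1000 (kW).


P = F * v / 1000
  = 10111 * 5.2 / 1000
  = 52577.20 / 1000
  = 52.58 kW


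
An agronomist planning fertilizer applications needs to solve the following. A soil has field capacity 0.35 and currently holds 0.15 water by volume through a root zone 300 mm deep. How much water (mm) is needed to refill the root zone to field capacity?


SMD = (FC - theta) * D
    = (0.35 - 0.15) * 300
    = 0.200 * 300
    = 60 mm


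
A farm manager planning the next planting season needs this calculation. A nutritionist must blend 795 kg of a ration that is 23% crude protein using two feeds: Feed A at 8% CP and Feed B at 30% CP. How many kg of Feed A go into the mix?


parts_A = CP_b - target = 30 - 23 = 7
parts_B = target - CP_a = 23 - 8 = 15
total_parts = 7 + 15 = 22
Feed A = 795 * 7 / 22 = 252.95 kg
Feed B = 795 * 15 / 22 = 542.05 kg

252.95 kg


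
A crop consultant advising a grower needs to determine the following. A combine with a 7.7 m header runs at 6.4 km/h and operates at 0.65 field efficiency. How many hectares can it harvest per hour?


C = w * v * eta_f / 10
  = 7.7 * 6.4 * 0.65 / 10
  = 32.03 / 10
  = 3.20 ha/h


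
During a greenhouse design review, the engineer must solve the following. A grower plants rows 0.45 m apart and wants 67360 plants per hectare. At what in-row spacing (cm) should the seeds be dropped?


spacing = 10000 / (row_sp * density)
        = 10000 / (0.45 * 67360)
        = 10000 / 30312
        = 0.32990 m = 32.99 cm


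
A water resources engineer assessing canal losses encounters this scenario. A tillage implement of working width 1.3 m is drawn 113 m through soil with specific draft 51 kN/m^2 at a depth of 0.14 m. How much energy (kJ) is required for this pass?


E = k * d * w * L
  = 51 * 0.14 * 1.3 * 113
  = 1048.87 kJ


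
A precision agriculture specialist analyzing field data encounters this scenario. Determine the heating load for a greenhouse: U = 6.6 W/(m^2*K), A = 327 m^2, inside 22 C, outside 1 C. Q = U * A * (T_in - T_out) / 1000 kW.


dT = 22 - (1) = 21 K
Q = U * A * dT
  = 6.6 * 327 * 21
  = 45322.20 W = 45.32 kW


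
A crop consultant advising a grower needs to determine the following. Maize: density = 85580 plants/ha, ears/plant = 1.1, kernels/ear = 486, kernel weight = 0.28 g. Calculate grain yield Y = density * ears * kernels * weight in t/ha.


Y = density * ears * kernels * kw
  = 85580 * 1.1 * 486 * 0.28 g/ha
  = 12810299.04 g/ha
  = 12810.30 kg/ha = 12.81 t/ha


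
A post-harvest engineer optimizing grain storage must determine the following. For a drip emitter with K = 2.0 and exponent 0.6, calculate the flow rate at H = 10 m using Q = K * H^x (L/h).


Q = K * H^x
  = 2.0 * 10^0.6
  = 2.0 * 3.9811
  = 7.96 L/h


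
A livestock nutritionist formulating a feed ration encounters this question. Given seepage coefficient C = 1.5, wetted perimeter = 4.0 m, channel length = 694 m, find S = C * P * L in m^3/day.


S = C * P * L
  = 1.5 * 4.0 * 694
  = 4164 m^3/day


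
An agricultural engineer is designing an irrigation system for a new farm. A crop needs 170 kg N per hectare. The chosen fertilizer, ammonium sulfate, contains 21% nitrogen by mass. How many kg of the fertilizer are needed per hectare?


Rate = N_required / (N_content / 100)
     = 170 / (21 / 100)
     = 170 / 0.21
     = 809.52 kg/ha


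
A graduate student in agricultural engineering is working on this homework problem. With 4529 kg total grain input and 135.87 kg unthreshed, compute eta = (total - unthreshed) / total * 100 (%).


eta = (total - unthreshed) / total * 100
    = (4529 - 135.87) / 4529 * 100
    = 4393.13 / 4529 * 100
    = 97%


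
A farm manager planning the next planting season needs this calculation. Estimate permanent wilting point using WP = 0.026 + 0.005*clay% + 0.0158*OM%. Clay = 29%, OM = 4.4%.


WP = 0.026 + 0.005*29 + 0.0158*4.4
   = 0.026 + 0.1450 + 0.0695
   = 0.2405


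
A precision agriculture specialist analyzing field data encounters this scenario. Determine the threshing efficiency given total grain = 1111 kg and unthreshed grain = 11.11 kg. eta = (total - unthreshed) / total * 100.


eta = (total - unthreshed) / total * 100
    = (1111 - 11.11) / 1111 * 100
    = 1099.89 / 1111 * 100
    = 99%


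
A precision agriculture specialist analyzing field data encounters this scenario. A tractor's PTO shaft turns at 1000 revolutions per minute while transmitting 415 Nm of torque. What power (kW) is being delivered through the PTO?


P = 2*pi*n*T / 60000
  = 2*pi * 1000 * 415 / 60000
  = 2607521.90 / 60000
  = 43.46 kW


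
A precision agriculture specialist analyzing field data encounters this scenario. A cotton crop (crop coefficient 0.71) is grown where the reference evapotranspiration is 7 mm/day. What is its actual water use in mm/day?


ETc = Kc * ET0
    = 0.71 * 7
    = 4.97 mm/day


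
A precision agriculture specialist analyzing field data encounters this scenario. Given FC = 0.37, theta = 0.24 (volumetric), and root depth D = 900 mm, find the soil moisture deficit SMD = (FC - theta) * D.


SMD = (FC - theta) * D
    = (0.37 - 0.24) * 900
    = 0.130 * 900
    = 117 mm


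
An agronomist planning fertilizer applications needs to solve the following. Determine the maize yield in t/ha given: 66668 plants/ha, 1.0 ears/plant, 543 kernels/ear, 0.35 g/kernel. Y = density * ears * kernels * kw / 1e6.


Y = density * ears * kernels * kw
  = 66668 * 1.0 * 543 * 0.35 g/ha
  = 12670253.40 g/ha
  = 12670.25 kg/ha = 12.67 t/ha


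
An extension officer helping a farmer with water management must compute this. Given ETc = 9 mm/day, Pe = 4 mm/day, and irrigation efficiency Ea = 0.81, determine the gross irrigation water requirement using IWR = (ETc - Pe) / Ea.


IWR = (ETc - Pe) / Ea
    = (9 - 4) / 0.81
    = 5 / 0.81
    = 6.17 mm/day


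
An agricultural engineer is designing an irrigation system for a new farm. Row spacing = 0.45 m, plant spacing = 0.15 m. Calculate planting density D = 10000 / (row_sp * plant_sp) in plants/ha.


D = 10000 / (row_sp * plant_sp)
  = 10000 / (0.45 * 0.15)
  = 10000 / 0.0675
  = 148148.15 plants/ha


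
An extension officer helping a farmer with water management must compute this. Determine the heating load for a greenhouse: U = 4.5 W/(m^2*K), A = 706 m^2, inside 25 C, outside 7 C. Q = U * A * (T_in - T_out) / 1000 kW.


dT = 25 - (7) = 18 K
Q = U * A * dT
  = 4.5 * 706 * 18
  = 57186 W = 57.19 kW


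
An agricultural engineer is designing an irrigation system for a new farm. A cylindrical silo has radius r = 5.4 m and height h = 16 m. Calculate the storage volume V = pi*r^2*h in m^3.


V = pi * r^2 * h
  = pi * 5.4^2 * 16
  = pi * 29.16 * 16
  = 1465.74 m^3


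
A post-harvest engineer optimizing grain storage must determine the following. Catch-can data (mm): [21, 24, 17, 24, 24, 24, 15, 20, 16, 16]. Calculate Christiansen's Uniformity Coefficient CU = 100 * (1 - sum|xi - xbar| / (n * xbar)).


xbar = 201 / 10 = 20.100
sum|xi - xbar| = 33
CU = 100 * (1 - 33 / (10 * 20.100))
   = 100 * (1 - 0.1642)
   = 83.58%


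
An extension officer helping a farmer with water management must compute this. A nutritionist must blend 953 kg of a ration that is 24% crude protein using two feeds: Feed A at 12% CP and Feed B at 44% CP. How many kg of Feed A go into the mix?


parts_A = CP_b - target = 44 - 24 = 20
parts_B = target - CP_a = 24 - 12 = 12
total_parts = 20 + 12 = 32
Feed A = 953 * 20 / 32 = 595.63 kg
Feed B = 953 * 12 / 32 = 357.38 kg

595.63 kg


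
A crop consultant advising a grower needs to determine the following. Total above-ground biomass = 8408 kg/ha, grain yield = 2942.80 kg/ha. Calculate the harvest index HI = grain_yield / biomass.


HI = grain_yield / biomass
   = 2942.80 / 8408
   = 0.35


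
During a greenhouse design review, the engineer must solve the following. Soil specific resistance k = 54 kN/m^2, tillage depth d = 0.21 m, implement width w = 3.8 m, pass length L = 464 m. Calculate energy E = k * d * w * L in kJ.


E = k * d * w * L
  = 54 * 0.21 * 3.8 * 464
  = 19994.69 kJ


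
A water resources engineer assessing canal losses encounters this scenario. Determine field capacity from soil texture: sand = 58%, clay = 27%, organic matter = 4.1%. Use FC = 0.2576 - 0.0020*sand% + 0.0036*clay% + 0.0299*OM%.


FC = 0.2576 - 0.0020*58 + 0.0036*27 + 0.0299*4.1
   = 0.2576 - 0.1160 + 0.0972 + 0.1226
   = 0.3614


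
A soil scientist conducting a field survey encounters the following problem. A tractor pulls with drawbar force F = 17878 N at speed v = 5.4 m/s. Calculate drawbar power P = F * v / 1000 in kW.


P = F * v / 1000
  = 17878 * 5.4 / 1000
  = 96541.20 / 1000
  = 96.54 kW


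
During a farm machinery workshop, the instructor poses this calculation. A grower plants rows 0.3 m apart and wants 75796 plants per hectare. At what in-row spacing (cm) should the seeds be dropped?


spacing = 10000 / (row_sp * density)
        = 10000 / (0.3 * 75796)
        = 10000 / 22738.80
        = 0.43978 m = 43.98 cm


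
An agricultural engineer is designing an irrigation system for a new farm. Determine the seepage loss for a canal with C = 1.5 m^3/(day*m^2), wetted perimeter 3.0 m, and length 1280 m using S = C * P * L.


S = C * P * L
  = 1.5 * 3.0 * 1280
  = 5760 m^3/day


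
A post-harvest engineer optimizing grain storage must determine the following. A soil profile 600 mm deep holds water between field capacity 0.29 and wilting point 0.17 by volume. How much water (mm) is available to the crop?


AW = (FC - WP) * D
   = (0.29 - 0.17) * 600
   = 0.12 * 600
   = 72 mm


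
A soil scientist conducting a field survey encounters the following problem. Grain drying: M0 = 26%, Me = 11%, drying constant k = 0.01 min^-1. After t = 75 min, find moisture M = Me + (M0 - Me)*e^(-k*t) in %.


M = Me + (M0 - Me) * e^(-k*t)
  = 11 + (26 - 11) * e^(-0.01*75)
  = 11 + 15 * e^(-0.750)
  = 11 + 15 * 0.47237
  = 11 + 7.0855
  = 18.09%


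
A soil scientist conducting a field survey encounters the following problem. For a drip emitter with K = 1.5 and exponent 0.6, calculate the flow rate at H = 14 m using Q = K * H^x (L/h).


Q = K * H^x
  = 1.5 * 14^0.6
  = 1.5 * 4.8717
  = 7.31 L/h


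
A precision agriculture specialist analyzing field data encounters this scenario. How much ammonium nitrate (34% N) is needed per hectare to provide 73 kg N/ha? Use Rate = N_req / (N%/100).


Rate = N_required / (N_content / 100)
     = 73 / (34 / 100)
     = 73 / 0.34
     = 214.71 kg/ha


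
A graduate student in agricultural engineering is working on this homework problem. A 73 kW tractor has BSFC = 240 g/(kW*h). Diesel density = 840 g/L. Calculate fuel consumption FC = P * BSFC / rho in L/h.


FC = P * BSFC / rho_fuel
   = 73 * 240 / 840
   = 17520 / 840
   = 20.86 L/h


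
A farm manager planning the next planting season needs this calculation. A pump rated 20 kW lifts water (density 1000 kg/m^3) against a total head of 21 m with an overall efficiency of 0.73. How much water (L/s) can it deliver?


Q = (P * 1000 * eta) / (rho * g * H)
  = (20 * 1000 * 0.73) / (1000 * 9.81 * 21)
  = 14600 / 206010
  = 0.07087 m^3/s = 70.87 L/s


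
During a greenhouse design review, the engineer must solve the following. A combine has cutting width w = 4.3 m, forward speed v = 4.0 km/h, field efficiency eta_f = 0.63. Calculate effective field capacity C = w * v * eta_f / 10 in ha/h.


C = w * v * eta_f / 10
  = 4.3 * 4.0 * 0.63 / 10
  = 10.84 / 10
  = 1.08 ha/h


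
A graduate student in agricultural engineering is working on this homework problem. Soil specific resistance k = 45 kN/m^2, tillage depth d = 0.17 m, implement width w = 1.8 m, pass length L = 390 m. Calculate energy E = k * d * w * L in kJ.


E = k * d * w * L
  = 45 * 0.17 * 1.8 * 390
  = 5370.30 kJ


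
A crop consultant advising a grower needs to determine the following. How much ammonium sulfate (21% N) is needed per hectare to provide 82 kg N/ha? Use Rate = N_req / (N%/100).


Rate = N_required / (N_content / 100)
     = 82 / (21 / 100)
     = 82 / 0.21
     = 390.48 kg/ha


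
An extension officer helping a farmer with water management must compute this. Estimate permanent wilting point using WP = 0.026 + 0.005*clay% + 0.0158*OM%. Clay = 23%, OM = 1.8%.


WP = 0.026 + 0.005*23 + 0.0158*1.8
   = 0.026 + 0.1150 + 0.0284
   = 0.1694


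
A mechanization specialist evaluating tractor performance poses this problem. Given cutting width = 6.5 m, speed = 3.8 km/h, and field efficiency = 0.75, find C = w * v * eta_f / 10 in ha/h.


C = w * v * eta_f / 10
  = 6.5 * 3.8 * 0.75 / 10
  = 18.53 / 10
  = 1.85 ha/h


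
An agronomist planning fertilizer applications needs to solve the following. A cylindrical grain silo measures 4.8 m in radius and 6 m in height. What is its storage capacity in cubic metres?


V = pi * r^2 * h
  = pi * 4.8^2 * 6
  = pi * 23.04 * 6
  = 434.29 m^3


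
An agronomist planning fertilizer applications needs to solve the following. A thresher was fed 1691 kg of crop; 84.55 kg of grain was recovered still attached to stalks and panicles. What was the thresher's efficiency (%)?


eta = (total - unthreshed) / total * 100
    = (1691 - 84.55) / 1691 * 100
    = 1606.45 / 1691 * 100
    = 95%


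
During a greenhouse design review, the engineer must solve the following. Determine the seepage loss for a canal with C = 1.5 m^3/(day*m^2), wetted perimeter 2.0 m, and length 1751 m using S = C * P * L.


S = C * P * L
  = 1.5 * 2.0 * 1751
  = 5253 m^3/day


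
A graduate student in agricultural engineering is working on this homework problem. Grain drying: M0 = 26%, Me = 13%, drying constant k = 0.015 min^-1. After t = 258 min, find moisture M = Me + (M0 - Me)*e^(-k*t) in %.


M = Me + (M0 - Me) * e^(-k*t)
  = 13 + (26 - 13) * e^(-0.015*258)
  = 13 + 13 * e^(-3.870)
  = 13 + 13 * 0.02086
  = 13 + 0.2712
  = 13.27%


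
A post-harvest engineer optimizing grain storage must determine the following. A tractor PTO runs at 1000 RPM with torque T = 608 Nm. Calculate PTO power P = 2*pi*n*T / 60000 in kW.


P = 2*pi*n*T / 60000
  = 2*pi * 1000 * 608 / 60000
  = 3820176.67 / 60000
  = 63.67 kW


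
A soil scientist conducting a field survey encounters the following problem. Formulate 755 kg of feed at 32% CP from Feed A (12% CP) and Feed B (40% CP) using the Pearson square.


parts_A = CP_b - target = 40 - 32 = 8
parts_B = target - CP_a = 32 - 12 = 20
total_parts = 8 + 20 = 28
Feed A = 755 * 8 / 28 = 215.71 kg
Feed B = 755 * 20 / 28 = 539.29 kg

215.71 kg


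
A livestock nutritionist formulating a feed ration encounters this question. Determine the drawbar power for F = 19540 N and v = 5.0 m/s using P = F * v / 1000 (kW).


P = F * v / 1000
  = 19540 * 5.0 / 1000
  = 97700 / 1000
  = 97.70 kW


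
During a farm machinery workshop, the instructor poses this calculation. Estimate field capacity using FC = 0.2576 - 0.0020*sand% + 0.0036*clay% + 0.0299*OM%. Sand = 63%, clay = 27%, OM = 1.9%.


FC = 0.2576 - 0.0020*63 + 0.0036*27 + 0.0299*1.9
   = 0.2576 - 0.1260 + 0.0972 + 0.0568
   = 0.2856


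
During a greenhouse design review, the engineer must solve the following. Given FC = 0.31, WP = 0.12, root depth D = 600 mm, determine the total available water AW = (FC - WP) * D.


AW = (FC - WP) * D
   = (0.31 - 0.12) * 600
   = 0.19 * 600
   = 114 mm


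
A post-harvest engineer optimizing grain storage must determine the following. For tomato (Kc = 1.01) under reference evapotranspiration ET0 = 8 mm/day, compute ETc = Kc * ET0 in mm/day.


ETc = Kc * ET0
    = 1.01 * 8
    = 8.08 mm/day
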